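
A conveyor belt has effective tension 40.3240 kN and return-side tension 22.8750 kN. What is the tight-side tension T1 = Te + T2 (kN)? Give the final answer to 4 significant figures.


T1 = Te + T2 = 40.3240 + 22.8750
T1 = 63.20 kN


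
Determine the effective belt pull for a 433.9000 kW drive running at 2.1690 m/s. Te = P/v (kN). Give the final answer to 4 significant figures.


Te = P / v = 433.9000 / 2.1690
Te = 200.0 kN


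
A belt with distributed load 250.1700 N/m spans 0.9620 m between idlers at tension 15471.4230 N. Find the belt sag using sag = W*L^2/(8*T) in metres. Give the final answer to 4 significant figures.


sag = 250.1700 * 0.9620^2 / (8 * 15471.4230)
sag = 0.001871 m


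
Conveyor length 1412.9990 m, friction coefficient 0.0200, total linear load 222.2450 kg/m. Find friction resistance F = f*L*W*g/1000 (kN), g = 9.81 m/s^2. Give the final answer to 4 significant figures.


F = 0.0200 * 1412.9990 * 222.2450 * 9.81 / 1000
F = 61.61 kN


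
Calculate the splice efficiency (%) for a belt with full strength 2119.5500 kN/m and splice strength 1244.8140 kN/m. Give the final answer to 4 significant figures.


Eff = 1244.8140 / 2119.5500 * 100
Eff = 58.73 %


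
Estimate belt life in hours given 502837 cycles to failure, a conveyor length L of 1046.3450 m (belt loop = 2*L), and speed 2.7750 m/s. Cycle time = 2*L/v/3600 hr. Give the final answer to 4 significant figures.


cycle_time = 2 * 1046.3450 / 2.7750 / 3600 = 0.209478 hr
life = 502837 * 0.209478 = 105300 hours


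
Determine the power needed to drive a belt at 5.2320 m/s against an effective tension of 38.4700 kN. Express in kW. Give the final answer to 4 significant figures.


P = Te * v = 38.4700 * 5.2320
P = 201.3 kW


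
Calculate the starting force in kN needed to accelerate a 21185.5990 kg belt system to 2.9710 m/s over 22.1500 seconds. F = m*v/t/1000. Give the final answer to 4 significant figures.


F = 21185.5990 * 2.9710 / 22.1500 / 1000
F = 2.842 kN


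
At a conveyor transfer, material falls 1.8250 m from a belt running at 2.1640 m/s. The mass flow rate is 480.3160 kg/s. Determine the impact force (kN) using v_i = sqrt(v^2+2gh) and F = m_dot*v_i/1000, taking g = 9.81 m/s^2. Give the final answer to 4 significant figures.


v_i = sqrt(2.1640^2 + 2*9.81*1.8250) = 6.36313 m/s
F = 480.3160 * 6.36313 / 1000
F = 3.056 kN


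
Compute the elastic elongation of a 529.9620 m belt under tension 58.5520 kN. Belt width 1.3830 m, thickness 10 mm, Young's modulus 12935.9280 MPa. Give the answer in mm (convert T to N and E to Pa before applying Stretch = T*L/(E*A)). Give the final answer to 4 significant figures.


A = 1.3830 * 0.01 = 0.01383 m^2
Stretch = 58.5520*1000 * 529.9620 / (12935.9280e6 * 0.01383) * 1000
Stretch = 173.4 mm


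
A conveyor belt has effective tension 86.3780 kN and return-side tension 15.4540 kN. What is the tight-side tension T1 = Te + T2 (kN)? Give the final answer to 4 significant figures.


T1 = Te + T2 = 86.3780 + 15.4540
T1 = 101.8 kN


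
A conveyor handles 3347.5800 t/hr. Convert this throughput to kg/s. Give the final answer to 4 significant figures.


m_dot = 3347.5800 * 1000 / 3600
m_dot = 929.9 kg/s


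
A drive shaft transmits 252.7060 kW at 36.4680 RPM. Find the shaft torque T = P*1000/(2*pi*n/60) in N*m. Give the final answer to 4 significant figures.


omega = 2*pi*36.4680/60 = 3.81892 rad/s
T = 252.7060*1000 / 3.81892
T = 66170 N*m


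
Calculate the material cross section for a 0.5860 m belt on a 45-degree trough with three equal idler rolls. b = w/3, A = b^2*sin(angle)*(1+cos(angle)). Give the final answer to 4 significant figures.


b = 0.5860/3 = 0.195333 m
A = 0.195333^2 * sin(45 deg) * (1 + cos(45 deg))
A = 0.04606 m^2


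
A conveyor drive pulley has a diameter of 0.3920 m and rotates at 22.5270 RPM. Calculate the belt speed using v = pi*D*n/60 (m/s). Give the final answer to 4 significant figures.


v = pi * 0.3920 * 22.5270 / 60
v = 0.4624 m/s


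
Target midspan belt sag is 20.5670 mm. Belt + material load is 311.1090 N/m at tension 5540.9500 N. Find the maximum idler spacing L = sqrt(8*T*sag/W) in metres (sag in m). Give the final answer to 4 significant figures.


sag = 20.5670/1000 = 0.020567 m
L = sqrt(8 * 5540.9500 * 0.020567 / 311.1090)
L = 1.712 m


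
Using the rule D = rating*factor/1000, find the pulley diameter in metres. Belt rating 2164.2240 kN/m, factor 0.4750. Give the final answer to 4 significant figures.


D = 2164.2240 * 0.4750 / 1000
D = 1.028 m


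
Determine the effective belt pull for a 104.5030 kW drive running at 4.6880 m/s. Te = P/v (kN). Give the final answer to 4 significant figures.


Te = P / v = 104.5030 / 4.6880
Te = 22.29 kN


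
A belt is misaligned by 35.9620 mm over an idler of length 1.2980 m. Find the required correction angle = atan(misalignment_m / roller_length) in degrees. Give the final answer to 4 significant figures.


misalign_m = 35.9620 / 1000 = 0.035962 m
angle = atan(0.035962 / 1.2980)
angle = 1.587 deg


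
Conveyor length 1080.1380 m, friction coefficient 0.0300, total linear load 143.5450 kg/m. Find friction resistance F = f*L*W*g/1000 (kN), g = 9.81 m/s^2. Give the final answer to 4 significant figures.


F = 0.0300 * 1080.1380 * 143.5450 * 9.81 / 1000
F = 45.63 kN


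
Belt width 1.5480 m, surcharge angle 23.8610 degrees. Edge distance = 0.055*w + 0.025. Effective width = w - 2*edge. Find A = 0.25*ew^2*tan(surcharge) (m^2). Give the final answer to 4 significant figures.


edge = 0.055*1.5480 + 0.025 = 0.11014 m
ew = 1.5480 - 2*0.11014 = 1.32772 m
A = 0.25 * 1.32772^2 * tan(23.8610 deg)
A = 0.1949 m^2


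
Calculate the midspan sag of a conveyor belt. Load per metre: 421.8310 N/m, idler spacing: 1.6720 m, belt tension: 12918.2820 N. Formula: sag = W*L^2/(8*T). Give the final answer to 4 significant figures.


sag = 421.8310 * 1.6720^2 / (8 * 12918.2820)
sag = 0.01141 m


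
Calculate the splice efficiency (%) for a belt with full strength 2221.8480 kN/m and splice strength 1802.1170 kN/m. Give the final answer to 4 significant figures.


Eff = 1802.1170 / 2221.8480 * 100
Eff = 81.11 %


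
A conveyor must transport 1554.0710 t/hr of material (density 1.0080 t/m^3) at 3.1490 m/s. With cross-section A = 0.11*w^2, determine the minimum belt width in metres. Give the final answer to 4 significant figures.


A_req = 1554.0710 / (3.1490 * 1.0080 * 3600) = 0.135999 m^2
w = sqrt(0.135999 / 0.11)
w = 1.112 m


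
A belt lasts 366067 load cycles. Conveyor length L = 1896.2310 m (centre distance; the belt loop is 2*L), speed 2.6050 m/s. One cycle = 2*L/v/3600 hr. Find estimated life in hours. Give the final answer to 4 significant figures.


cycle_time = 2 * 1896.2310 / 2.6050 / 3600 = 0.4044 hr
life = 366067 * 0.4044 = 148000 hours


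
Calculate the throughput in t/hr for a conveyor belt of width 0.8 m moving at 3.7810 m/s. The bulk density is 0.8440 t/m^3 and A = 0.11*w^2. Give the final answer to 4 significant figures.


A = 0.11 * 0.8^2 = 0.0704 m^2
C = 0.0704 * 3.7810 * 0.8440 * 3600
C = 808.8 t/hr


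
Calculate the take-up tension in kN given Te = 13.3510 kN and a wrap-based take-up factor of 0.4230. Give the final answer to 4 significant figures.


T_tu = 13.3510 * 0.4230
T_tu = 5.647 kN


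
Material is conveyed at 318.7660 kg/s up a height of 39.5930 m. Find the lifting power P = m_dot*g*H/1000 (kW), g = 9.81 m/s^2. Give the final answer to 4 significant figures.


P = 318.7660 * 9.81 * 39.5930 / 1000
P = 123.8 kW


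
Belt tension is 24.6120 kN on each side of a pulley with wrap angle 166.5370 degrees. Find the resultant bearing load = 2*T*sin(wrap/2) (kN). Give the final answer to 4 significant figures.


F = 2 * 24.6120 * sin(166.5370/2 deg)
F = 48.88 kN


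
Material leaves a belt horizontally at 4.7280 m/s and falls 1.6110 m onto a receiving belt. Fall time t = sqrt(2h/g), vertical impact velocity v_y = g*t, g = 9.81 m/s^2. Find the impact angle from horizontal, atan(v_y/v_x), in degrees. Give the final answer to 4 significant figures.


t = sqrt(2*1.6110/9.81) = 0.573097 s
v_y = 9.81 * 0.573097 = 5.62208 m/s
angle = atan(5.62208 / 4.7280) = 49.94 deg


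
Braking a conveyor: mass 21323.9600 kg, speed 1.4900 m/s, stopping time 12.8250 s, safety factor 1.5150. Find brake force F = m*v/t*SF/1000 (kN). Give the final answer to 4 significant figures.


F = 21323.9600 * 1.4900 / 12.8250 * 1.5150 / 1000
F = 3.753 kN


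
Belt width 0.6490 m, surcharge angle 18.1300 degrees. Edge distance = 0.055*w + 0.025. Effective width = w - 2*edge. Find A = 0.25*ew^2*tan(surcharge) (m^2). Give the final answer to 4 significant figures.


edge = 0.055*0.6490 + 0.025 = 0.060695 m
ew = 0.6490 - 2*0.060695 = 0.52761 m
A = 0.25 * 0.52761^2 * tan(18.1300 deg)
A = 0.02279 m^2


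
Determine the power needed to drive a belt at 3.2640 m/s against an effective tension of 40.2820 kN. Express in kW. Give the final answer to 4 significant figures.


P = Te * v = 40.2820 * 3.2640
P = 131.5 kW


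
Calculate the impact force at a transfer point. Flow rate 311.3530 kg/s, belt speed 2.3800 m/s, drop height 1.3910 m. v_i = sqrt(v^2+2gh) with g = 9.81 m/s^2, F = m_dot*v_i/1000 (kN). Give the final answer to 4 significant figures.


v_i = sqrt(2.3800^2 + 2*9.81*1.3910) = 5.74072 m/s
F = 311.3530 * 5.74072 / 1000
F = 1.787 kN


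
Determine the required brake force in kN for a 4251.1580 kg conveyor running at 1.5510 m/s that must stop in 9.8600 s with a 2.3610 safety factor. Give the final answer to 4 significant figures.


F = 4251.1580 * 1.5510 / 9.8600 * 2.3610 / 1000
F = 1.579 kN


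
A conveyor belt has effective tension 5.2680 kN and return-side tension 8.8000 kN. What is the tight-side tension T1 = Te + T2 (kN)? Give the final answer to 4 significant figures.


T1 = Te + T2 = 5.2680 + 8.8000
T1 = 14.07 kN


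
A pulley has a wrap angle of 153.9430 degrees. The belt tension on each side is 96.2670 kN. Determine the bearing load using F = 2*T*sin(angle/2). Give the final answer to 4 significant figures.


F = 2 * 96.2670 * sin(153.9430/2 deg)
F = 187.6 kN


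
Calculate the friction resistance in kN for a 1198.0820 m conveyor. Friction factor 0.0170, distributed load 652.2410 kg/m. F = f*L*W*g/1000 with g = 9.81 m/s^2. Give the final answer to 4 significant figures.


F = 0.0170 * 1198.0820 * 652.2410 * 9.81 / 1000
F = 130.3 kN


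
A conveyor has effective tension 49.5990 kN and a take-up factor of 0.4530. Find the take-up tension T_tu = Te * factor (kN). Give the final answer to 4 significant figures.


T_tu = 49.5990 * 0.4530
T_tu = 22.47 kN


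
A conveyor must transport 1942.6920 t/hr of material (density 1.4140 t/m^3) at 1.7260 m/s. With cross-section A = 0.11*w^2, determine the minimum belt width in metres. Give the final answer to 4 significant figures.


A_req = 1942.6920 / (1.7260 * 1.4140 * 3600) = 0.221111 m^2
w = sqrt(0.221111 / 0.11)
w = 1.418 m


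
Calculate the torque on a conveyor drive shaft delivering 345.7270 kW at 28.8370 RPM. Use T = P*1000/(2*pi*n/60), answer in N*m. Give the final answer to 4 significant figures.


omega = 2*pi*28.8370/60 = 3.0198 rad/s
T = 345.7270*1000 / 3.0198
T = 114500 N*m


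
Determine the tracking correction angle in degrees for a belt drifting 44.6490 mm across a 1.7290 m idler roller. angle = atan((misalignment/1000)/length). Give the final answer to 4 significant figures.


misalign_m = 44.6490 / 1000 = 0.044649 m
angle = atan(0.044649 / 1.7290)
angle = 1.479 deg


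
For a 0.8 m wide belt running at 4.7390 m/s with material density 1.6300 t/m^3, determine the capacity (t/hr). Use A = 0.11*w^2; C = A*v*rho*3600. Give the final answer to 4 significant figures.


A = 0.11 * 0.8^2 = 0.0704 m^2
C = 0.0704 * 4.7390 * 1.6300 * 3600
C = 1958 t/hr


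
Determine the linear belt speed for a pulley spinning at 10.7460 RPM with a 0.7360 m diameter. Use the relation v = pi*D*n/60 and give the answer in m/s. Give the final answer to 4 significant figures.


v = pi * 0.7360 * 10.7460 / 60
v = 0.4141 m/s


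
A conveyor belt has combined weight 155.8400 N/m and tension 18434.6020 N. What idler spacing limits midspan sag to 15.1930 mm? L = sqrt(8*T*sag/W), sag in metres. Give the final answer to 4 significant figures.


sag = 15.1930/1000 = 0.015193 m
L = sqrt(8 * 18434.6020 * 0.015193 / 155.8400)
L = 3.792 m


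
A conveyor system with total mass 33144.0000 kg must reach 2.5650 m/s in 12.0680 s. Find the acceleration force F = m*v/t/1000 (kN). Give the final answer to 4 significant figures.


F = 33144.0000 * 2.5650 / 12.0680 / 1000
F = 7.045 kN


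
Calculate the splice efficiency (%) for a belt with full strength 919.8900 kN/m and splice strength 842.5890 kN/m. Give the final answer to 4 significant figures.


Eff = 842.5890 / 919.8900 * 100
Eff = 91.60 %


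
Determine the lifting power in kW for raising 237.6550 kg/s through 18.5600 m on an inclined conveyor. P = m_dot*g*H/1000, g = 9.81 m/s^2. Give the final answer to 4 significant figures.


P = 237.6550 * 9.81 * 18.5600 / 1000
P = 43.27 kW


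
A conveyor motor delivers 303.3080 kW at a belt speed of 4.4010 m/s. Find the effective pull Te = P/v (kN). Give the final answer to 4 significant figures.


Te = P / v = 303.3080 / 4.4010
Te = 68.92 kN


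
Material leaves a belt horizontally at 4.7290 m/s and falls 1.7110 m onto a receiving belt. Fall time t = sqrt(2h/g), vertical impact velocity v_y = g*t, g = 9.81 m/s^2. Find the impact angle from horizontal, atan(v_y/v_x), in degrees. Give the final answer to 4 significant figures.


t = sqrt(2*1.7110/9.81) = 0.590616 s
v_y = 9.81 * 0.590616 = 5.79394 m/s
angle = atan(5.79394 / 4.7290) = 50.78 deg


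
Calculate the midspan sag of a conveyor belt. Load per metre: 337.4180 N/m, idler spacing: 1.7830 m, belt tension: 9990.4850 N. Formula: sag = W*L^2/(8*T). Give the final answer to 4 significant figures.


sag = 337.4180 * 1.7830^2 / (8 * 9990.4850)
sag = 0.01342 m


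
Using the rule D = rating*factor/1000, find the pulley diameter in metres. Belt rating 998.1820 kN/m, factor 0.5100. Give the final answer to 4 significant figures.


D = 998.1820 * 0.5100 / 1000
D = 0.5091 m


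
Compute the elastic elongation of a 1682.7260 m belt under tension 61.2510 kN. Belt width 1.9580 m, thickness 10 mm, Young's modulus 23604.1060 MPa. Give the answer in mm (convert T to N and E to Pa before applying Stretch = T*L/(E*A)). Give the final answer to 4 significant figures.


A = 1.9580 * 0.01 = 0.01958 m^2
Stretch = 61.2510*1000 * 1682.7260 / (23604.1060e6 * 0.01958) * 1000
Stretch = 223.0 mm


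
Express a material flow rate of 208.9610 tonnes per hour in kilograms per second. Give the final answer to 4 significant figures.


m_dot = 208.9610 * 1000 / 3600
m_dot = 58.04 kg/s


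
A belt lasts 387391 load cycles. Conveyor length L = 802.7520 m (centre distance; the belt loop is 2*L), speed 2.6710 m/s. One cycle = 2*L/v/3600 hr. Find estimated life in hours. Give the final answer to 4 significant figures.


cycle_time = 2 * 802.7520 / 2.6710 / 3600 = 0.166969 hr
life = 387391 * 0.166969 = 64680 hours


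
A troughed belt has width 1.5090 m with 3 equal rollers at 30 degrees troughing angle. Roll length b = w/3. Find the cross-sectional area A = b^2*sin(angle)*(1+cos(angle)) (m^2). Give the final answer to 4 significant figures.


b = 1.5090/3 = 0.503 m
A = 0.503^2 * sin(30 deg) * (1 + cos(30 deg))
A = 0.2361 m^2


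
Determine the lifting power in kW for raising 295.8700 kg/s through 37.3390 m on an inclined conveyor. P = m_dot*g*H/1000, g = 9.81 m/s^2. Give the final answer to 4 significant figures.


P = 295.8700 * 9.81 * 37.3390 / 1000
P = 108.4 kW


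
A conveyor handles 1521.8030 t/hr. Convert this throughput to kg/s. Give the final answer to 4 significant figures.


m_dot = 1521.8030 * 1000 / 3600
m_dot = 422.7 kg/s


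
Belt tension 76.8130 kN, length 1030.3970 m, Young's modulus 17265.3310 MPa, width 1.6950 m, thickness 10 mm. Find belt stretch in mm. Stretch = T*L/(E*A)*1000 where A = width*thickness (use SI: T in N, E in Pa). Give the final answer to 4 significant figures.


A = 1.6950 * 0.01 = 0.01695 m^2
Stretch = 76.8130*1000 * 1030.3970 / (17265.3310e6 * 0.01695) * 1000
Stretch = 270.5 mm


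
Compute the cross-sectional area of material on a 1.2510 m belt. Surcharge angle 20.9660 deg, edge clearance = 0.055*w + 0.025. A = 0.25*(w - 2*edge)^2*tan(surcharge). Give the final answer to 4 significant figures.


edge = 0.055*1.2510 + 0.025 = 0.093805 m
ew = 1.2510 - 2*0.093805 = 1.06339 m
A = 0.25 * 1.06339^2 * tan(20.9660 deg)
A = 0.1083 m^2


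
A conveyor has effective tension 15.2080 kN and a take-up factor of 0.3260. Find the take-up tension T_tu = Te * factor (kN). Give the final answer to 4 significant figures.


T_tu = 15.2080 * 0.3260
T_tu = 4.958 kN


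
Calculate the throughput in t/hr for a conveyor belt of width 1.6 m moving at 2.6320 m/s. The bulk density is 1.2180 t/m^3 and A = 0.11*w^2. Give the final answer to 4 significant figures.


A = 0.11 * 1.6^2 = 0.2816 m^2
C = 0.2816 * 2.6320 * 1.2180 * 3600
C = 3250 t/hr


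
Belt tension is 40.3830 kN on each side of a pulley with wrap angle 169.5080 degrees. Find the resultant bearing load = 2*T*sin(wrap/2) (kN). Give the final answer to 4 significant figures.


F = 2 * 40.3830 * sin(169.5080/2 deg)
F = 80.43 kN


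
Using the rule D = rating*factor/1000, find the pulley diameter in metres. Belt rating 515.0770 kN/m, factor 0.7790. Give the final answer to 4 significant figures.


D = 515.0770 * 0.7790 / 1000
D = 0.4012 m


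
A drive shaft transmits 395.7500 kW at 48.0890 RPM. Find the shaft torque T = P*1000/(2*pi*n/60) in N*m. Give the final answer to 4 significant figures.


omega = 2*pi*48.0890/60 = 5.03587 rad/s
T = 395.7500*1000 / 5.03587
T = 78590 N*m


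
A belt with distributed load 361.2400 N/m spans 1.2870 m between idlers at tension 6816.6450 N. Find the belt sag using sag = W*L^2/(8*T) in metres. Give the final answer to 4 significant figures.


sag = 361.2400 * 1.2870^2 / (8 * 6816.6450)
sag = 0.01097 m


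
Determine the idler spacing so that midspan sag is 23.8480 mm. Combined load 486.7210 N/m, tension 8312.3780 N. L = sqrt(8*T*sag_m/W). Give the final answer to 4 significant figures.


sag = 23.8480/1000 = 0.023848 m
L = sqrt(8 * 8312.3780 * 0.023848 / 486.7210)
L = 1.805 m


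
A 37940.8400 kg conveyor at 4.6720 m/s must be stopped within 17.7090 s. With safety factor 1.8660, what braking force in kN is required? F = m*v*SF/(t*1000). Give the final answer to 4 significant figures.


F = 37940.8400 * 4.6720 / 17.7090 * 1.8660 / 1000
F = 18.68 kN


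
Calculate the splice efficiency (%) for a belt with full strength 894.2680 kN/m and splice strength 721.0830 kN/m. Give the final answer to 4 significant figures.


Eff = 721.0830 / 894.2680 * 100
Eff = 80.63 %


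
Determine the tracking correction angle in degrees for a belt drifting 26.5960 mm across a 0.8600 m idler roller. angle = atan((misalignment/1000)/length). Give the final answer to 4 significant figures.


misalign_m = 26.5960 / 1000 = 0.026596 m
angle = atan(0.026596 / 0.8600)
angle = 1.771 deg


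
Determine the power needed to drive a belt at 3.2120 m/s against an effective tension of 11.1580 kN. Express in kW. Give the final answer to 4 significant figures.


P = Te * v = 11.1580 * 3.2120
P = 35.84 kW


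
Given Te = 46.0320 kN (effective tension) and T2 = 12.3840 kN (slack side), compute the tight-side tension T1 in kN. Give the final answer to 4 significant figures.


T1 = Te + T2 = 46.0320 + 12.3840
T1 = 58.42 kN


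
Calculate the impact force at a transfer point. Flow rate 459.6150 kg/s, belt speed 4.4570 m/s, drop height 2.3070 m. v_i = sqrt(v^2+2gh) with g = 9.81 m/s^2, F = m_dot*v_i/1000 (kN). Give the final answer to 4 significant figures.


v_i = sqrt(4.4570^2 + 2*9.81*2.3070) = 8.0702 m/s
F = 459.6150 * 8.0702 / 1000
F = 3.709 kN


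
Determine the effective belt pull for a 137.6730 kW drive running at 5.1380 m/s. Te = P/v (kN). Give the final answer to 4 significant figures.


Te = P / v = 137.6730 / 5.1380
Te = 26.80 kN


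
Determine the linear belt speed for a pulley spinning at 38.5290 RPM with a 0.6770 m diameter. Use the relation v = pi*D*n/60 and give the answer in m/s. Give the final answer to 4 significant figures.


v = pi * 0.6770 * 38.5290 / 60
v = 1.366 m/s


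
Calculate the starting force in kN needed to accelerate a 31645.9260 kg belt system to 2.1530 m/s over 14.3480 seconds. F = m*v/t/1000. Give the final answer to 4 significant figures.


F = 31645.9260 * 2.1530 / 14.3480 / 1000
F = 4.749 kN


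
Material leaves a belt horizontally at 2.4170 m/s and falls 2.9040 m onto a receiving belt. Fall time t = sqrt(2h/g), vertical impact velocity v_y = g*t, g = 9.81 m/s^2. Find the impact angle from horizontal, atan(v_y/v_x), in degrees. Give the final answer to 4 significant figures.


t = sqrt(2*2.9040/9.81) = 0.769447 s
v_y = 9.81 * 0.769447 = 7.54828 m/s
angle = atan(7.54828 / 2.4170) = 72.24 deg


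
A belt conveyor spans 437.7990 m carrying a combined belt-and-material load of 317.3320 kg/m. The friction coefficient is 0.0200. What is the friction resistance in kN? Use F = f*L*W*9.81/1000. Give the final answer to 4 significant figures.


F = 0.0200 * 437.7990 * 317.3320 * 9.81 / 1000
F = 27.26 kN


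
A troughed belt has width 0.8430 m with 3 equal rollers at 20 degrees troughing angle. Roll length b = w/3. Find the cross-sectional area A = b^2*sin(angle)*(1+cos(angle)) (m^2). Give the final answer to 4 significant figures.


b = 0.8430/3 = 0.281 m
A = 0.281^2 * sin(20 deg) * (1 + cos(20 deg))
A = 0.05238 m^2


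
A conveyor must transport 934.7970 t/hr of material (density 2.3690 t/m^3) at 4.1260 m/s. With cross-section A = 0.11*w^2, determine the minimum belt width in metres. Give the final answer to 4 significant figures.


A_req = 934.7970 / (4.1260 * 2.3690 * 3600) = 0.0265657 m^2
w = sqrt(0.0265657 / 0.11)
w = 0.4914 m


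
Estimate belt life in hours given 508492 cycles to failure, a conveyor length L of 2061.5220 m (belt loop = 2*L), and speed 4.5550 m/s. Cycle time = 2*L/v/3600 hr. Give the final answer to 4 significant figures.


cycle_time = 2 * 2061.5220 / 4.5550 / 3600 = 0.251436 hr
life = 508492 * 0.251436 = 127900 hours


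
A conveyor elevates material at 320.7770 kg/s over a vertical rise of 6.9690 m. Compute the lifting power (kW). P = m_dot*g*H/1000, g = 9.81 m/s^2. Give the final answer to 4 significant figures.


P = 320.7770 * 9.81 * 6.9690 / 1000
P = 21.93 kW


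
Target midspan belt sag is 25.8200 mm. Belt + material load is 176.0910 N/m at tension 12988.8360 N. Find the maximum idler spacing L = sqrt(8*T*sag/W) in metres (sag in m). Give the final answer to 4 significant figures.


sag = 25.8200/1000 = 0.025820 m
L = sqrt(8 * 12988.8360 * 0.025820 / 176.0910)
L = 3.903 m


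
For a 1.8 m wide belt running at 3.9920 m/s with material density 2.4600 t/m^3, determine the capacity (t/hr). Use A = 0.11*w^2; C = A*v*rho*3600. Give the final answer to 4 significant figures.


A = 0.11 * 1.8^2 = 0.3564 m^2
C = 0.3564 * 3.9920 * 2.4600 * 3600
C = 12600 t/hr


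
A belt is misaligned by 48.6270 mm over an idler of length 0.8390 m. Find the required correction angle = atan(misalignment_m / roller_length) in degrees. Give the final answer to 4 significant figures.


misalign_m = 48.6270 / 1000 = 0.048627 m
angle = atan(0.048627 / 0.8390)
angle = 3.317 deg


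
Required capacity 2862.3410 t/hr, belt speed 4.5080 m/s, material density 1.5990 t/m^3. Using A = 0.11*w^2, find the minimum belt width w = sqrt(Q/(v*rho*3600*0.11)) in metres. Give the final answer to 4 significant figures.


A_req = 2862.3410 / (4.5080 * 1.5990 * 3600) = 0.110303 m^2
w = sqrt(0.110303 / 0.11)
w = 1.001 m


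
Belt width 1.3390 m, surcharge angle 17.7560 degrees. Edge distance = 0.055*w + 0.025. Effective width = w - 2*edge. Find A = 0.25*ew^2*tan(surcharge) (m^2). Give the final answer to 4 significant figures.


edge = 0.055*1.3390 + 0.025 = 0.098645 m
ew = 1.3390 - 2*0.098645 = 1.14171 m
A = 0.25 * 1.14171^2 * tan(17.7560 deg)
A = 0.1044 m^2


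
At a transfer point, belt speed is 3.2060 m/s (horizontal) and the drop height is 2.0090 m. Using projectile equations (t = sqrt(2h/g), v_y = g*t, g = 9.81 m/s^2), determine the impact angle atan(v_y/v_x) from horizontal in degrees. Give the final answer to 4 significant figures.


t = sqrt(2*2.0090/9.81) = 0.639986 s
v_y = 9.81 * 0.639986 = 6.27826 m/s
angle = atan(6.27826 / 3.2060) = 62.95 deg


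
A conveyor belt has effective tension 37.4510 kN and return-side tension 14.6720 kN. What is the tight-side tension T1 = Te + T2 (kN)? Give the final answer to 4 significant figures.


T1 = Te + T2 = 37.4510 + 14.6720
T1 = 52.12 kN


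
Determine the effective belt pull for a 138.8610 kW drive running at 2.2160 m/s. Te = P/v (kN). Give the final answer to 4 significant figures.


Te = P / v = 138.8610 / 2.2160
Te = 62.66 kN


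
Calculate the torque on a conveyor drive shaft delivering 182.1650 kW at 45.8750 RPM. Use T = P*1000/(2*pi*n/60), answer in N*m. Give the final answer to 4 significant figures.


omega = 2*pi*45.8750/60 = 4.80402 rad/s
T = 182.1650*1000 / 4.80402
T = 37920 N*m


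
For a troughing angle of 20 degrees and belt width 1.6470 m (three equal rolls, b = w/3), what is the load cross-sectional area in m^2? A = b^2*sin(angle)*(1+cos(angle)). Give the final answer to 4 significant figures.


b = 1.6470/3 = 0.549 m
A = 0.549^2 * sin(20 deg) * (1 + cos(20 deg))
A = 0.2000 m^2


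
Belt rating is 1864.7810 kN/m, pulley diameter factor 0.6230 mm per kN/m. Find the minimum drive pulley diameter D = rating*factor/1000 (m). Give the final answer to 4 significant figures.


D = 1864.7810 * 0.6230 / 1000
D = 1.162 m


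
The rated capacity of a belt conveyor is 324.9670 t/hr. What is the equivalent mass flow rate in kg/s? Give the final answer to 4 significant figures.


m_dot = 324.9670 * 1000 / 3600
m_dot = 90.27 kg/s


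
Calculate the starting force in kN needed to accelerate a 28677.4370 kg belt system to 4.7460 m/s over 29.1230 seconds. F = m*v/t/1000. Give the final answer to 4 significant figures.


F = 28677.4370 * 4.7460 / 29.1230 / 1000
F = 4.673 kN


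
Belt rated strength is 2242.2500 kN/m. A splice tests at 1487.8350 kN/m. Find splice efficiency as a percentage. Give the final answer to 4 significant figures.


Eff = 1487.8350 / 2242.2500 * 100
Eff = 66.35 %


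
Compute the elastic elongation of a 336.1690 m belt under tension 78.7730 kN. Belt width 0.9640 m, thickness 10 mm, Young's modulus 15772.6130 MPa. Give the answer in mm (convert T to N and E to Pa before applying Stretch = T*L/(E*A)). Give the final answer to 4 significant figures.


A = 0.9640 * 0.01 = 0.00964 m^2
Stretch = 78.7730*1000 * 336.1690 / (15772.6130e6 * 0.00964) * 1000
Stretch = 174.2 mm


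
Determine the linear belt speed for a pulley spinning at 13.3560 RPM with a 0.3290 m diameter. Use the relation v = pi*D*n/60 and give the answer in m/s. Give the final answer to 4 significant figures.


v = pi * 0.3290 * 13.3560 / 60
v = 0.2301 m/s


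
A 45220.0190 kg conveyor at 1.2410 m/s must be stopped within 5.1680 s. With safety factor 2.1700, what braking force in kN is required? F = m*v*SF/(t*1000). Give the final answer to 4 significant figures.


F = 45220.0190 * 1.2410 / 5.1680 * 2.1700 / 1000
F = 23.56 kN


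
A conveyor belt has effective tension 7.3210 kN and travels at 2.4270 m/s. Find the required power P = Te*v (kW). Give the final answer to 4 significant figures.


P = Te * v = 7.3210 * 2.4270
P = 17.77 kW


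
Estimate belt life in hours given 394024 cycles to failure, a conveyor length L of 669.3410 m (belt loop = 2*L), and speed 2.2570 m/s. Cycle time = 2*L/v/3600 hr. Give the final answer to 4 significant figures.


cycle_time = 2 * 669.3410 / 2.2570 / 3600 = 0.164757 hr
life = 394024 * 0.164757 = 64920 hours


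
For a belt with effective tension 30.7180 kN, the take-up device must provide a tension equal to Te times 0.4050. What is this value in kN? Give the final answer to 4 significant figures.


T_tu = 30.7180 * 0.4050
T_tu = 12.44 kN


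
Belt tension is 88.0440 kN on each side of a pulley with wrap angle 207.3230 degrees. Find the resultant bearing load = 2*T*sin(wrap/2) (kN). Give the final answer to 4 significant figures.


F = 2 * 88.0440 * sin(207.3230/2 deg)
F = 171.1 kN


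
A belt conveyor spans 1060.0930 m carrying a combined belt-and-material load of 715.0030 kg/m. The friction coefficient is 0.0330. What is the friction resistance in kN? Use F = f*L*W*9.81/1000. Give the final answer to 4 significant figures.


F = 0.0330 * 1060.0930 * 715.0030 * 9.81 / 1000
F = 245.4 kN


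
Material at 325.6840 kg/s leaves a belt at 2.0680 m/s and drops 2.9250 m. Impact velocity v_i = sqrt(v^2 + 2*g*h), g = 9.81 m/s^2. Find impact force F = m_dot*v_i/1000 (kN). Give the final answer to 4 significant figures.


v_i = sqrt(2.0680^2 + 2*9.81*2.9250) = 7.85271 m/s
F = 325.6840 * 7.85271 / 1000
F = 2.558 kN


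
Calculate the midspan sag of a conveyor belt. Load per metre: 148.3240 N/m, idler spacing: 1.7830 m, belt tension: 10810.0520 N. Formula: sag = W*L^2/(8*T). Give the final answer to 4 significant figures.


sag = 148.3240 * 1.7830^2 / (8 * 10810.0520)
sag = 0.005453 m


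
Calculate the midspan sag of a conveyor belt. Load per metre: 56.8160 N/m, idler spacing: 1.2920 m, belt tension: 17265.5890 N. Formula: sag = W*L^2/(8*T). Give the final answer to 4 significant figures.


sag = 56.8160 * 1.2920^2 / (8 * 17265.5890)
sag = 0.0006866 m


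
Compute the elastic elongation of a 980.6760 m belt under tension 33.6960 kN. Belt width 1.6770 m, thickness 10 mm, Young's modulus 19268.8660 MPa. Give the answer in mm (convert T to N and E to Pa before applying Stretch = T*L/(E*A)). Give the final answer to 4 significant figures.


A = 1.6770 * 0.01 = 0.01677 m^2
Stretch = 33.6960*1000 * 980.6760 / (19268.8660e6 * 0.01677) * 1000
Stretch = 102.3 mm


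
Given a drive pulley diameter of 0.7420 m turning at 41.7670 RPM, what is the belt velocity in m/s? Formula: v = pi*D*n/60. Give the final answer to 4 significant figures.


v = pi * 0.7420 * 41.7670 / 60
v = 1.623 m/s


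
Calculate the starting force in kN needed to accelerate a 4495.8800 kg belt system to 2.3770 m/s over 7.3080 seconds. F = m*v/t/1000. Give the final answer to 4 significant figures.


F = 4495.8800 * 2.3770 / 7.3080 / 1000
F = 1.462 kN


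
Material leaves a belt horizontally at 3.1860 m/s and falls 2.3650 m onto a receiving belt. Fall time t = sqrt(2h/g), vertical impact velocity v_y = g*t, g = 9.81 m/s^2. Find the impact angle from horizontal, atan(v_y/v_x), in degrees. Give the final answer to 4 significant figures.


t = sqrt(2*2.3650/9.81) = 0.694378 s
v_y = 9.81 * 0.694378 = 6.81185 m/s
angle = atan(6.81185 / 3.1860) = 64.93 deg


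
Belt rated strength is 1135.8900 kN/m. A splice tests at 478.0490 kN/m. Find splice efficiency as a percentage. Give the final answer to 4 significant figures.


Eff = 478.0490 / 1135.8900 * 100
Eff = 42.09 %


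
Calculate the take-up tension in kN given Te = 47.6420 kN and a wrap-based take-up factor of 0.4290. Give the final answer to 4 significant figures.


T_tu = 47.6420 * 0.4290
T_tu = 20.44 kN


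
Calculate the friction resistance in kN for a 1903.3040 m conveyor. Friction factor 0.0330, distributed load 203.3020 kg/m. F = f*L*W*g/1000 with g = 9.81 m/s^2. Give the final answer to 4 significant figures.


F = 0.0330 * 1903.3040 * 203.3020 * 9.81 / 1000
F = 125.3 kN


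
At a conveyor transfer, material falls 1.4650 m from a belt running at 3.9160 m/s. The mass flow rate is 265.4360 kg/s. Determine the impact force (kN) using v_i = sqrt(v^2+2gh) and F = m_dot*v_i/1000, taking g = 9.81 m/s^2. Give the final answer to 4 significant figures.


v_i = sqrt(3.9160^2 + 2*9.81*1.4650) = 6.63915 m/s
F = 265.4360 * 6.63915 / 1000
F = 1.762 kN


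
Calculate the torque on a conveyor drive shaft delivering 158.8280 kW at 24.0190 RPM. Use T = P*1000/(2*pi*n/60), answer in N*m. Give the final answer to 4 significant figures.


omega = 2*pi*24.0190/60 = 2.51526 rad/s
T = 158.8280*1000 / 2.51526
T = 63150 N*m


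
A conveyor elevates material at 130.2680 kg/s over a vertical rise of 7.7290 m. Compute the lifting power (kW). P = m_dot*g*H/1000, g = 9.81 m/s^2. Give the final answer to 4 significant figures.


P = 130.2680 * 9.81 * 7.7290 / 1000
P = 9.877 kW


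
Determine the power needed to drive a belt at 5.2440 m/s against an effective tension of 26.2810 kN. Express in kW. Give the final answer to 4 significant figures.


P = Te * v = 26.2810 * 5.2440
P = 137.8 kW


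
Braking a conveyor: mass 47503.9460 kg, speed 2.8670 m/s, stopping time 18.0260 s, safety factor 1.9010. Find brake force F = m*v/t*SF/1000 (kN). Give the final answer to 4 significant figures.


F = 47503.9460 * 2.8670 / 18.0260 * 1.9010 / 1000
F = 14.36 kN


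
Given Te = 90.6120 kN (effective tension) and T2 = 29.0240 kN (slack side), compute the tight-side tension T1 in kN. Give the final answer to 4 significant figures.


T1 = Te + T2 = 90.6120 + 29.0240
T1 = 119.6 kN


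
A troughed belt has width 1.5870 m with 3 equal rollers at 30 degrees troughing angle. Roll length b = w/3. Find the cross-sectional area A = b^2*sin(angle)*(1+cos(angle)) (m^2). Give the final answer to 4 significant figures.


b = 1.5870/3 = 0.529 m
A = 0.529^2 * sin(30 deg) * (1 + cos(30 deg))
A = 0.2611 m^2


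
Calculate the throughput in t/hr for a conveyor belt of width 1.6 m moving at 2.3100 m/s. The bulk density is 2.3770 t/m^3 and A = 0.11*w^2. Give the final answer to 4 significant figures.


A = 0.11 * 1.6^2 = 0.2816 m^2
C = 0.2816 * 2.3100 * 2.3770 * 3600
C = 5566 t/hr


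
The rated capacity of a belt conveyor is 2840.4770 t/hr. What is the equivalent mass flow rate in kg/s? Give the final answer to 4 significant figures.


m_dot = 2840.4770 * 1000 / 3600
m_dot = 789.0 kg/s


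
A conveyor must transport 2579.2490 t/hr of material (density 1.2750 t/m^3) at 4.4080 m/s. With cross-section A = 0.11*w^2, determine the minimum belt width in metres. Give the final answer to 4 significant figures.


A_req = 2579.2490 / (4.4080 * 1.2750 * 3600) = 0.127479 m^2
w = sqrt(0.127479 / 0.11)
w = 1.077 m


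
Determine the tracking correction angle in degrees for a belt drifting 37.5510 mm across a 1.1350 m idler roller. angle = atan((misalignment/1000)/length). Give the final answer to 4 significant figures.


misalign_m = 37.5510 / 1000 = 0.037551 m
angle = atan(0.037551 / 1.1350)
angle = 1.895 deg


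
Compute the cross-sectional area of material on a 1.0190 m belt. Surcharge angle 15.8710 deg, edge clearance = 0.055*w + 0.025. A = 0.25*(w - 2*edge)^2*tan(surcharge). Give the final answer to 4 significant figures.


edge = 0.055*1.0190 + 0.025 = 0.081045 m
ew = 1.0190 - 2*0.081045 = 0.85691 m
A = 0.25 * 0.85691^2 * tan(15.8710 deg)
A = 0.05219 m^2


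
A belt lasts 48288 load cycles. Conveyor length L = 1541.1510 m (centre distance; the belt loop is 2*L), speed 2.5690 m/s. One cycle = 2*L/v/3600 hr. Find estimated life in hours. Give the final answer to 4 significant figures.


cycle_time = 2 * 1541.1510 / 2.5690 / 3600 = 0.333279 hr
life = 48288 * 0.333279 = 16090 hours


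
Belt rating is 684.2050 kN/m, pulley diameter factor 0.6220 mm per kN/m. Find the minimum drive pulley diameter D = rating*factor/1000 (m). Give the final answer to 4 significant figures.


D = 684.2050 * 0.6220 / 1000
D = 0.4256 m


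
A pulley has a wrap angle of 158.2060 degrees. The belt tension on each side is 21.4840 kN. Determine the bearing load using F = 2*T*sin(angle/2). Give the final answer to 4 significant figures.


F = 2 * 21.4840 * sin(158.2060/2 deg)
F = 42.19 kN


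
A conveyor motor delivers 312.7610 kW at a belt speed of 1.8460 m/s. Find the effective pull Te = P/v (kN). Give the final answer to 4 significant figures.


Te = P / v = 312.7610 / 1.8460
Te = 169.4 kN


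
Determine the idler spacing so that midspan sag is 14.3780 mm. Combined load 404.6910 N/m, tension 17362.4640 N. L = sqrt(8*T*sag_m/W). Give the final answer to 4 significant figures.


sag = 14.3780/1000 = 0.014378 m
L = sqrt(8 * 17362.4640 * 0.014378 / 404.6910)
L = 2.221 m


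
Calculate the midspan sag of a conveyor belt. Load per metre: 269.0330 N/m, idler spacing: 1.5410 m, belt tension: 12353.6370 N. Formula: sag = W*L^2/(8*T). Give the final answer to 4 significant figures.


sag = 269.0330 * 1.5410^2 / (8 * 12353.6370)
sag = 0.006464 m


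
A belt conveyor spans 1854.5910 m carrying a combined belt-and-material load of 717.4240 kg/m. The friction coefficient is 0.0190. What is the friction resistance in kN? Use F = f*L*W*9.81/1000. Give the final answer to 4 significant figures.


F = 0.0190 * 1854.5910 * 717.4240 * 9.81 / 1000
F = 248.0 kN


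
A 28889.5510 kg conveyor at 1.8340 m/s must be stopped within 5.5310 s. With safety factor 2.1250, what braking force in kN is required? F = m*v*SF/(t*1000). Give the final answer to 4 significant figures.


F = 28889.5510 * 1.8340 / 5.5310 * 2.1250 / 1000
F = 20.36 kN


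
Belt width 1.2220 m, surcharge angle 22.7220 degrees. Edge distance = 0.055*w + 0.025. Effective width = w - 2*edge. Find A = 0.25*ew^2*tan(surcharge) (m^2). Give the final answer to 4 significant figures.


edge = 0.055*1.2220 + 0.025 = 0.09221 m
ew = 1.2220 - 2*0.09221 = 1.03758 m
A = 0.25 * 1.03758^2 * tan(22.7220 deg)
A = 0.1127 m^2


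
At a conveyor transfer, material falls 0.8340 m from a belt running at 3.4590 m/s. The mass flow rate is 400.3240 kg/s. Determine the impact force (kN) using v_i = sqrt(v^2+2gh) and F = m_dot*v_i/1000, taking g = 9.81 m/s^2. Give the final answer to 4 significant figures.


v_i = sqrt(3.4590^2 + 2*9.81*0.8340) = 5.32238 m/s
F = 400.3240 * 5.32238 / 1000
F = 2.131 kN


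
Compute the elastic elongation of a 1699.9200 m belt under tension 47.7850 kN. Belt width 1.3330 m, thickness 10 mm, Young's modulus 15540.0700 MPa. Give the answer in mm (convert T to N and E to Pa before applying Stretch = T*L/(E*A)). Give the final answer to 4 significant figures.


A = 1.3330 * 0.01 = 0.01333 m^2
Stretch = 47.7850*1000 * 1699.9200 / (15540.0700e6 * 0.01333) * 1000
Stretch = 392.1 mm


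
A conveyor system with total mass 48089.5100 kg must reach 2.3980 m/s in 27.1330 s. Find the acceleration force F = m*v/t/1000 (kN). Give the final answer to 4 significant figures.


F = 48089.5100 * 2.3980 / 27.1330 / 1000
F = 4.250 kN


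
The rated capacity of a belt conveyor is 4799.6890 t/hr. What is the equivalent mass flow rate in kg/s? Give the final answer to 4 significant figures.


m_dot = 4799.6890 * 1000 / 3600
m_dot = 1333 kg/s


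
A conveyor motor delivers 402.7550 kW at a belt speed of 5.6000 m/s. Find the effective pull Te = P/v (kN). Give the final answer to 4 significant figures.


Te = P / v = 402.7550 / 5.6000
Te = 71.92 kN


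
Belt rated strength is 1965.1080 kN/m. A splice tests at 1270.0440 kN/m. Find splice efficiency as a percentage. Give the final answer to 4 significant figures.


Eff = 1270.0440 / 1965.1080 * 100
Eff = 64.63 %


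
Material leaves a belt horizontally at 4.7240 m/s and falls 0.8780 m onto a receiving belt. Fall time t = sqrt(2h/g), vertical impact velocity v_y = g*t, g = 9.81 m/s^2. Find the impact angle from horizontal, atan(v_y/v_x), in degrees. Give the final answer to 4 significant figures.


t = sqrt(2*0.8780/9.81) = 0.423085 s
v_y = 9.81 * 0.423085 = 4.15046 m/s
angle = atan(4.15046 / 4.7240) = 41.30 deg
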